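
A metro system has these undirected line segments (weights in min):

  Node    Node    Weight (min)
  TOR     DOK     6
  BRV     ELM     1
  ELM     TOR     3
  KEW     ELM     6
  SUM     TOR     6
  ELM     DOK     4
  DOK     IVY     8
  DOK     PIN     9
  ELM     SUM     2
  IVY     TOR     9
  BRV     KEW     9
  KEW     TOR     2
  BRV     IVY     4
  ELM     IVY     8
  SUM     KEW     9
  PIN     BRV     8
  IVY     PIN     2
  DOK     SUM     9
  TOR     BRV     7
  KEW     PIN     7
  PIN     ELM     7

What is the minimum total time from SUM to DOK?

Settle nodes by increasing distance from SUM:
SUM: 0
ELM: 2  (via SUM)
BRV: 3  (via ELM)
TOR: 5  (via ELM)
DOK: 6  (via ELM)
Shortest route: SUM → ELM → DOK = 6 min.

6 min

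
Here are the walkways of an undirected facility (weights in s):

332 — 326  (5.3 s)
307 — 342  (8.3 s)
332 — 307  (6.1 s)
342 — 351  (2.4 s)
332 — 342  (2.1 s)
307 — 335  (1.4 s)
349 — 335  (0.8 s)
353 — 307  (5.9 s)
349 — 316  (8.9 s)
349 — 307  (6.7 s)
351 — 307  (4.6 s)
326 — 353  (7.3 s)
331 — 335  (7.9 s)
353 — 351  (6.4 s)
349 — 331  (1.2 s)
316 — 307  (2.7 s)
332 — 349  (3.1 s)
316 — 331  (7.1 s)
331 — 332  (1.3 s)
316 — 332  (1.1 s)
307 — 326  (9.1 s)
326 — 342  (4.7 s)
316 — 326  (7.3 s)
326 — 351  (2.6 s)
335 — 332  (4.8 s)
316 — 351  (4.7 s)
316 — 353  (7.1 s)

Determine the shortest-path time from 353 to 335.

Settle nodes by increasing distance from 353:
353: 0
307: 5.9  (via 353)
351: 6.4  (via 353)
316: 7.1  (via 353)
326: 7.3  (via 353)
335: 7.3  (via 307)
Shortest route: 353–307–335 = 7.3 s.

7.3 s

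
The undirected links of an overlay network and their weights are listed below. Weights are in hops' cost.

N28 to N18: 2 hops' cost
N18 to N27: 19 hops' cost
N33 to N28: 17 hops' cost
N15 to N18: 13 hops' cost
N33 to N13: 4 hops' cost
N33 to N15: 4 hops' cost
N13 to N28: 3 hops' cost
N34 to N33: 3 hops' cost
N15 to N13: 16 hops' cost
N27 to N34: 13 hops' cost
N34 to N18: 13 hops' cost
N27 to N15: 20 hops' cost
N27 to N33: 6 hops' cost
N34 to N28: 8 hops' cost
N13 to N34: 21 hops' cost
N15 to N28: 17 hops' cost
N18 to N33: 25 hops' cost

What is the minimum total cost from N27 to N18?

Shortest distances from N27:
N27: 0
N33: 6  (via N27)
N34: 9  (via N33)
N15: 10  (via N33)
N13: 10  (via N33)
N28: 13  (via N13)
N18: 15  (via N28)
Shortest route: N27–N33–N13–N28–N18 = 15 hops' cost.

15 hops' cost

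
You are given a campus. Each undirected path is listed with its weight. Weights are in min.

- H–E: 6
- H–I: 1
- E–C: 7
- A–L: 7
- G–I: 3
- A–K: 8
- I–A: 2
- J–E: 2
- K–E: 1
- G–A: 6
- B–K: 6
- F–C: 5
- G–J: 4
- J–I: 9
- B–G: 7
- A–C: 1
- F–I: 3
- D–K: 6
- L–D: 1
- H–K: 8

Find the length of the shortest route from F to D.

Candidate routes:
F - I - A - L - D: 3+2+7+1 = 13
F - C - A - L - D: 5+1+7+1 = 14
The minimum is 13 min via F - I - A - L - D.

13 min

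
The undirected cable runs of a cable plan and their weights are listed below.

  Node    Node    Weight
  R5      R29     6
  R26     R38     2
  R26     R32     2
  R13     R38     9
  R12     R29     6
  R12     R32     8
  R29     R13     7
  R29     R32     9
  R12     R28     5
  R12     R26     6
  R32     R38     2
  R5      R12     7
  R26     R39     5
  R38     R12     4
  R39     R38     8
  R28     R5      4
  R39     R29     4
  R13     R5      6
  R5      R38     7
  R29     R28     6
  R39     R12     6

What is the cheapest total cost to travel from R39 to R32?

7

Candidate routes:
R39 - R26 - R32: 5+2 = 7
R39 - R26 - R38 - R32: 5+2+2 = 9
The minimum is 7 via R39 - R26 - R32.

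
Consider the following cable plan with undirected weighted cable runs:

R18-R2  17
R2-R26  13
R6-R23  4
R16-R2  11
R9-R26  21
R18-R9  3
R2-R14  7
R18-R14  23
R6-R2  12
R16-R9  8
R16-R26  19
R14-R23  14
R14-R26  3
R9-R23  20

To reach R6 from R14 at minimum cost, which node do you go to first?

Enumerating some paths:
R14 → R2 → R6: 7+12 = 19
R14 → R23 → R6: 14+4 = 18
Cheapest is R14 → R23 → R6 at 18.
So from R14 the first move is to R23.

R23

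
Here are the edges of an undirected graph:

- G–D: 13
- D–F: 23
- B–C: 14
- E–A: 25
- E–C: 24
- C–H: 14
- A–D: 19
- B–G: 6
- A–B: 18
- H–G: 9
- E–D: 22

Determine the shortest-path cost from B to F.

Candidate routes:
B - A - D - F: 18+19+23 = 60
B - G - D - F: 6+13+23 = 42
The minimum is 42 via B - G - D - F.

42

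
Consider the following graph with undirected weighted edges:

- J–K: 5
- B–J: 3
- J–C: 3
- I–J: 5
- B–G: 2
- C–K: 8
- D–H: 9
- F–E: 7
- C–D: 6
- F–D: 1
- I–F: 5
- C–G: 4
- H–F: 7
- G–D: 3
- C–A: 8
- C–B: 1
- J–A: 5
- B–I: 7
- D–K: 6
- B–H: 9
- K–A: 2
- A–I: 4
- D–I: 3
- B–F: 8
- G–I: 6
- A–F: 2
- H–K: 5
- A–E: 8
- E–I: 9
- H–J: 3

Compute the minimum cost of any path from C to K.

8

Enumerating some paths:
C → B → J → K: 1+3+5 = 9
C → J → A → K: 3+5+2 = 10
C → K: 8 = 8
C → A → K: 8+2 = 10
The minimum is 8 via C → K.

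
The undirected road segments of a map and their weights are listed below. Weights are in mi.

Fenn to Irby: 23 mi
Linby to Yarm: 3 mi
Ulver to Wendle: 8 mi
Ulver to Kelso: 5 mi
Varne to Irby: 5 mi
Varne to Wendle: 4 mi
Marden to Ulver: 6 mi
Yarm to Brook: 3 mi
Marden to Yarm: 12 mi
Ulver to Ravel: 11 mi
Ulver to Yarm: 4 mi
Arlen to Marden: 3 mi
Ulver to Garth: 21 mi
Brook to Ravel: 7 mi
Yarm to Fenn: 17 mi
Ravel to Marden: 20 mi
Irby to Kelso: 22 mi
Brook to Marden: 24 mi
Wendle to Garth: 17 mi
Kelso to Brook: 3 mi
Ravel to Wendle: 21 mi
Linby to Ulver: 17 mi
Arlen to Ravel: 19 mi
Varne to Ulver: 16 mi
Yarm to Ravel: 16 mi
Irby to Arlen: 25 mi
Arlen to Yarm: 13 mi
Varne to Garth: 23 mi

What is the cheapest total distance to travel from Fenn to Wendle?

29 mi

Enumerating some paths:
Fenn–Yarm–Brook–Kelso–Ulver–Wendle: 17+3+3+5+8 = 36
Fenn–Irby–Varne–Wendle: 23+5+4 = 32
Fenn–Yarm–Ulver–Wendle: 17+4+8 = 29
Fenn–Yarm–Ulver–Varne–Wendle: 17+4+16+4 = 41
Cheapest is Fenn–Yarm–Ulver–Wendle at 29 mi.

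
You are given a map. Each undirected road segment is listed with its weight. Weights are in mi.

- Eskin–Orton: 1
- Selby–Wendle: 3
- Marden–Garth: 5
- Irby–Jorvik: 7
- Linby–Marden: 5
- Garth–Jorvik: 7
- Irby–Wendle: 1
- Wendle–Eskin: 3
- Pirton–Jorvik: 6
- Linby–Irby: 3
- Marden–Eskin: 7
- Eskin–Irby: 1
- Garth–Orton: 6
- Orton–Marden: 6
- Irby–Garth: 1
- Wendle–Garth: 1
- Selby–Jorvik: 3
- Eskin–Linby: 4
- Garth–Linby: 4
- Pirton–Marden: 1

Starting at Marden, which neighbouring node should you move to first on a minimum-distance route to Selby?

Compare a few routes:
Marden - Pirton - Jorvik - Selby: 1+6+3 = 10
Marden - Garth - Wendle - Selby: 5+1+3 = 9
Cheapest is Marden - Garth - Wendle - Selby at 9 mi.
So from Marden the first move is to Garth.

Garth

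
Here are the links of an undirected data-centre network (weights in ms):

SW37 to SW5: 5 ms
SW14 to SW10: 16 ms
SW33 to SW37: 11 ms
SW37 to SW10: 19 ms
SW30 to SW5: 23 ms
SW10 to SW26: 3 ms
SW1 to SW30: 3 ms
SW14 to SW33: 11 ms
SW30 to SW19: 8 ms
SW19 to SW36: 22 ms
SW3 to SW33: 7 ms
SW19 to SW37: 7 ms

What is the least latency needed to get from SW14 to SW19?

Shortest distances from SW14:
SW14: 0
SW33: 11  (via SW14)
SW10: 16  (via SW14)
SW3: 18  (via SW33)
SW26: 19  (via SW10)
SW37: 22  (via SW33)
SW5: 27  (via SW37)
SW19: 29  (via SW37)
Shortest route: SW14–SW33–SW37–SW19 = 29 ms.

29 ms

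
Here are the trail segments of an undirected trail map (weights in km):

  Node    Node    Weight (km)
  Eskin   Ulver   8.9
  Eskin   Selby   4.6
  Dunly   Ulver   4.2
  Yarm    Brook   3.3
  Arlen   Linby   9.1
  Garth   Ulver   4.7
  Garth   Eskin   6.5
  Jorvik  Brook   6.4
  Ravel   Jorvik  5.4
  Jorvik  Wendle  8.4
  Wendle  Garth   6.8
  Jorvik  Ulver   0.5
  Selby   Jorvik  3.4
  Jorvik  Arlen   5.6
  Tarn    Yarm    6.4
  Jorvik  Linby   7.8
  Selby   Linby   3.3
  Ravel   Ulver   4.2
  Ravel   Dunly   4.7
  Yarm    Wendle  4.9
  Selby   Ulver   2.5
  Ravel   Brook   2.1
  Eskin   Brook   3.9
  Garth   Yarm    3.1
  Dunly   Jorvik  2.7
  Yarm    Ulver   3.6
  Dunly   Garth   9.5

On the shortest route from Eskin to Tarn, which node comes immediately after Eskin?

Brook

Compare a few routes:
Eskin → Garth → Yarm → Tarn: 6.5+3.1+6.4 = 16
Eskin → Brook → Yarm → Tarn: 3.9+3.3+6.4 = 13.6
Cheapest is Eskin → Brook → Yarm → Tarn at 13.6 km.
So from Eskin the first move is to Brook.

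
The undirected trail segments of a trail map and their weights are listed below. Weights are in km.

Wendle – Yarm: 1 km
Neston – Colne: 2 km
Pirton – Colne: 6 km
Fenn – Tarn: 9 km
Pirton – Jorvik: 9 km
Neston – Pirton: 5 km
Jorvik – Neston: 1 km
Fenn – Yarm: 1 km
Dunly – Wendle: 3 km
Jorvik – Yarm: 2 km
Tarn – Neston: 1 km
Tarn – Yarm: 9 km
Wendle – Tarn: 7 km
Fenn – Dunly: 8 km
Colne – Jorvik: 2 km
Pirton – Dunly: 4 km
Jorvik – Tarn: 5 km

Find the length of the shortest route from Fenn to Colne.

5 km

Enumerating some paths:
Fenn - Yarm - Jorvik - Colne: 1+2+2 = 5
Fenn - Yarm - Jorvik - Neston - Colne: 1+2+1+2 = 6
The minimum is 5 km via Fenn - Yarm - Jorvik - Colne.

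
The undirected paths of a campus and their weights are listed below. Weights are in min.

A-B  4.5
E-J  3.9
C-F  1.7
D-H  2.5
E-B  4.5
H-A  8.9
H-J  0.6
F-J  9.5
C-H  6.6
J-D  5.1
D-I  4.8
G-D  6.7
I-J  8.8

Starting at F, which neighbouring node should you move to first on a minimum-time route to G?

C

Candidate routes:
F–C–H–D–G: 1.7+6.6+2.5+6.7 = 17.5
F–J–H–D–G: 9.5+0.6+2.5+6.7 = 19.3
The minimum is 17.5 min via F–C–H–D–G.
So from F the first move is to C.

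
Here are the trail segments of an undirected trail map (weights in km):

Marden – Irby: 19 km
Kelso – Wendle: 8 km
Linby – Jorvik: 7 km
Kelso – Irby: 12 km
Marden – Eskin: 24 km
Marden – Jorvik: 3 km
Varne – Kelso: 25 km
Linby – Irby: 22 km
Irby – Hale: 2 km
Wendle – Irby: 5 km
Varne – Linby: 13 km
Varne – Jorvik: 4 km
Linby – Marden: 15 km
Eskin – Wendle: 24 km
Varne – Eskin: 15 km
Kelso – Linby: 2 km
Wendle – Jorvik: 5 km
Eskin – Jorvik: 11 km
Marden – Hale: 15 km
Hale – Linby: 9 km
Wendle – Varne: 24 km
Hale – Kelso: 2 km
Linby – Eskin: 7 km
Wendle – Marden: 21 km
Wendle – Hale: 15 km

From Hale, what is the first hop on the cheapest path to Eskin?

Kelso

Compare a few routes:
Hale - Kelso - Linby - Jorvik - Eskin: 2+2+7+11 = 22
Hale - Kelso - Linby - Eskin: 2+2+7 = 11
Hale - Linby - Eskin: 9+7 = 16
The minimum is 11 km via Hale - Kelso - Linby - Eskin.
So from Hale the first move is to Kelso.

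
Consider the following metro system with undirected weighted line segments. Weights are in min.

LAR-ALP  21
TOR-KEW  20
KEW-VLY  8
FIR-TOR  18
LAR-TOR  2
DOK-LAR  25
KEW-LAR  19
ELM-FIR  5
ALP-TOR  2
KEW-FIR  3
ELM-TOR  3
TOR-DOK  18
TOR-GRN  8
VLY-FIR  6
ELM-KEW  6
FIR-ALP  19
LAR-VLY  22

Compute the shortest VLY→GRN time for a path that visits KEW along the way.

Best VLY to KEW: VLY → KEW costing 8
Best KEW to GRN: KEW → ELM → TOR → GRN costing 17
Total via KEW: 8 + 17 = 25 min.

25 min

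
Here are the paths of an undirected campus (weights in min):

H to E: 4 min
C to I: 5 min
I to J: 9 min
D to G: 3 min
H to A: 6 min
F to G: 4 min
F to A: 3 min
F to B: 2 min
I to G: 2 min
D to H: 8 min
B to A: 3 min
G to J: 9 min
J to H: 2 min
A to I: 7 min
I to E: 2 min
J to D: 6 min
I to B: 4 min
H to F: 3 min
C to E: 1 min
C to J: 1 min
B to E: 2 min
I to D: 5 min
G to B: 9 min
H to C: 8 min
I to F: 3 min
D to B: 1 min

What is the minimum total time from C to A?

6 min

Candidate routes:
C - E - B - A: 1+2+3 = 6
C - E - B - F - A: 1+2+2+3 = 8
C - E - I - F - A: 1+2+3+3 = 9
Cheapest is C - E - B - A at 6 min.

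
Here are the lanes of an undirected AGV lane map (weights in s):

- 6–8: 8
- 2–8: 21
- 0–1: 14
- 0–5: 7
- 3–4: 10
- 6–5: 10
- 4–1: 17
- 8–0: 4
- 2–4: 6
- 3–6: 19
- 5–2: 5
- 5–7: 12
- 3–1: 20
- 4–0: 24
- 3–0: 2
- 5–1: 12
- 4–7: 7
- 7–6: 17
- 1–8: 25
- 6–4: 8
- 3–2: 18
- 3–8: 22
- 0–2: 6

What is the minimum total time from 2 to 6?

14 s

Enumerating some paths:
2–5–6: 5+10 = 15
2–4–6: 6+8 = 14
The minimum is 14 s via 2–4–6.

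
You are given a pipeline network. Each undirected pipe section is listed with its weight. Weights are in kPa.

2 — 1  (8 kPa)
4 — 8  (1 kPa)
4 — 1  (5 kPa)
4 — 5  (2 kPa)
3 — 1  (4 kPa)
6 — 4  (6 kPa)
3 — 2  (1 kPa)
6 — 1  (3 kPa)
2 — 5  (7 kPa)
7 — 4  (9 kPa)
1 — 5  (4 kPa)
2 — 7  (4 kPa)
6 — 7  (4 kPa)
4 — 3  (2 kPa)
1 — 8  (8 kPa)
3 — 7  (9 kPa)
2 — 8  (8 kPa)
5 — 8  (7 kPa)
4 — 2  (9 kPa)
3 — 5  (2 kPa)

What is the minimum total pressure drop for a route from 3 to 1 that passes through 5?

6 kPa

Best 3 to 5: 3 → 5 costing 2
Shortest 5→1: 5 → 1 = 4
Total via 5: 2 + 4 = 6 kPa.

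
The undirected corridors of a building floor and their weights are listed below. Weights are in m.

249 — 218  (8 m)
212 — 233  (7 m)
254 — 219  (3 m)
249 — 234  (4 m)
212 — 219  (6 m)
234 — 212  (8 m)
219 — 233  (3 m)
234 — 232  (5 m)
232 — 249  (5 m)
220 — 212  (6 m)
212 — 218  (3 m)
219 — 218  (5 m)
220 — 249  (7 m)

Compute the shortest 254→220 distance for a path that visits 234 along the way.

28 m

Shortest 254→234: 254 → 219 → 212 → 234 = 17
Shortest 234→220: 234 → 249 → 220 = 11
Total via 234: 17 + 11 = 28 m.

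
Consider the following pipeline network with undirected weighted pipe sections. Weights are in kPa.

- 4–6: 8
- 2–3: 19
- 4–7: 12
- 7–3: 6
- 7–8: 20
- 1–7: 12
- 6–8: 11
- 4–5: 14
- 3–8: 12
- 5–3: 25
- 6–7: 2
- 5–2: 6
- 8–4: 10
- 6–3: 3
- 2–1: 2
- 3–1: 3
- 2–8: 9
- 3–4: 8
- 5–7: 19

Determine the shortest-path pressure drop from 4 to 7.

10 kPa

Compare a few routes:
4 → 7: 12 = 12
4 → 6 → 7: 8+2 = 10
Cheapest is 4 → 6 → 7 at 10 kPa.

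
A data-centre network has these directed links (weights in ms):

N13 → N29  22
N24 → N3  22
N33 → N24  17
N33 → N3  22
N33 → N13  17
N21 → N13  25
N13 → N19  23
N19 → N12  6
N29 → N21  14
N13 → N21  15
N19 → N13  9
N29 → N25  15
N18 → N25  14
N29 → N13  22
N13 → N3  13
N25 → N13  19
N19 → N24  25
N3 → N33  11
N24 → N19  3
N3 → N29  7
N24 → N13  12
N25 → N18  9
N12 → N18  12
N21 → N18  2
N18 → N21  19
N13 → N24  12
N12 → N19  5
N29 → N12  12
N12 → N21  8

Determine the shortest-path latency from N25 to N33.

43 ms

Compare a few routes:
N25 - N18 - N21 - N13 - N3 - N33: 9+19+25+13+11 = 77
N25 - N13 - N24 - N3 - N33: 19+12+22+11 = 64
N25 - N13 - N3 - N33: 19+13+11 = 43
The minimum is 43 ms via N25 - N13 - N3 - N33.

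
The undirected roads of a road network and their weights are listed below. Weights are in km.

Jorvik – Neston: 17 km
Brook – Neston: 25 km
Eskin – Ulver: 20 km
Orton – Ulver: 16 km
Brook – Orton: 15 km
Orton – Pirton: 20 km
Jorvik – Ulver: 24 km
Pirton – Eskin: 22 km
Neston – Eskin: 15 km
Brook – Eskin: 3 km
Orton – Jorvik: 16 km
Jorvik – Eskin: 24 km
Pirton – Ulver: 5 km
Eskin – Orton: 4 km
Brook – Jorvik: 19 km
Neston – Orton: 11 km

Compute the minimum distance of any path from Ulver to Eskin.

Candidate routes:
Ulver → Pirton → Eskin: 5+22 = 27
Ulver → Eskin: 20 = 20
Cheapest is Ulver → Eskin at 20 km.

20 km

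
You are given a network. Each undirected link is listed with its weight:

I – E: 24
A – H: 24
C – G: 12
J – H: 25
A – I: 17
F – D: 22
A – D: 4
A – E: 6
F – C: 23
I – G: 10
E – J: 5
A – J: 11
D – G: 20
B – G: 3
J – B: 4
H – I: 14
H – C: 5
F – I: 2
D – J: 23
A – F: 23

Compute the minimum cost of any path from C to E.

24

Running Dijkstra from C:
C: 0
H: 5  (via C)
G: 12  (via C)
B: 15  (via G)
I: 19  (via H)
J: 19  (via B)
F: 21  (via I)
E: 24  (via J)
Shortest route: C → G → B → J → E = 24.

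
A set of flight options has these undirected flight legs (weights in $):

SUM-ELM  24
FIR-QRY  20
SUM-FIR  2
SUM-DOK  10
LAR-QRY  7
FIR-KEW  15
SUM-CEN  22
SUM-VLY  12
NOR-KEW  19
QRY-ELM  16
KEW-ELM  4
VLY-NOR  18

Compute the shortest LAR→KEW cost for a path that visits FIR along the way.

Shortest LAR→FIR: LAR → QRY → FIR = 27
Best FIR to KEW: FIR → KEW costing 15
Total via FIR: 27 + 15 = $42.

$42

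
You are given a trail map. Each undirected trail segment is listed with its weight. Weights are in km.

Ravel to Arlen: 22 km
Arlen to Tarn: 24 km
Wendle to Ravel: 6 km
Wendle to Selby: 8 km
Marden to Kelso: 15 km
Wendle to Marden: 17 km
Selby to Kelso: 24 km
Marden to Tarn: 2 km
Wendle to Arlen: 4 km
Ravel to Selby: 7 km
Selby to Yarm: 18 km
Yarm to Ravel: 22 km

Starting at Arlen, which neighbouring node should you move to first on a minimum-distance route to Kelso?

Wendle

Enumerating some paths:
Arlen–Wendle–Selby–Kelso: 4+8+24 = 36
Arlen–Tarn–Marden–Kelso: 24+2+15 = 41
Arlen–Wendle–Ravel–Selby–Kelso: 4+6+7+24 = 41
Arlen–Ravel–Selby–Kelso: 22+7+24 = 53
Cheapest is Arlen–Wendle–Selby–Kelso at 36 km.
So from Arlen the first move is to Wendle.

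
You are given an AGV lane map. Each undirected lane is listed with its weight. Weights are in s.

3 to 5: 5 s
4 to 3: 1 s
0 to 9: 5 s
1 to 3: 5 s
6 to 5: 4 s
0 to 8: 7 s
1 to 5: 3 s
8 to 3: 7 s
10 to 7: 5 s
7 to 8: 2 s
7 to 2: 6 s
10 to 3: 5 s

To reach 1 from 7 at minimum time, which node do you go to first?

Compare a few routes:
7–8–3–5–1: 2+7+5+3 = 17
7–10–3–1: 5+5+5 = 15
7–8–3–1: 2+7+5 = 14
7–10–3–5–1: 5+5+5+3 = 18
Cheapest is 7–8–3–1 at 14 s.
So from 7 the first move is to 8.

8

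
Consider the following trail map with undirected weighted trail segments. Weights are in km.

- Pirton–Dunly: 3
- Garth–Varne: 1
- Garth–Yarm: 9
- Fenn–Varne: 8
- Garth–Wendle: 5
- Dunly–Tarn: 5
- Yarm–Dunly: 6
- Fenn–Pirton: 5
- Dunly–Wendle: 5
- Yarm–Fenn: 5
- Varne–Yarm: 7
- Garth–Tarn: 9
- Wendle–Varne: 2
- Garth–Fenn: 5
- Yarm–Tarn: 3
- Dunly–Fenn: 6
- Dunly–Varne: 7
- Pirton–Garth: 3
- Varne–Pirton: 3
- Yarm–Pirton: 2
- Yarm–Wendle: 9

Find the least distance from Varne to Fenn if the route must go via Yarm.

Best Varne to Yarm: Varne–Pirton–Yarm costing 5
Best Yarm to Fenn: Yarm–Fenn costing 5
Total via Yarm: 5 + 5 = 10 km.

10 km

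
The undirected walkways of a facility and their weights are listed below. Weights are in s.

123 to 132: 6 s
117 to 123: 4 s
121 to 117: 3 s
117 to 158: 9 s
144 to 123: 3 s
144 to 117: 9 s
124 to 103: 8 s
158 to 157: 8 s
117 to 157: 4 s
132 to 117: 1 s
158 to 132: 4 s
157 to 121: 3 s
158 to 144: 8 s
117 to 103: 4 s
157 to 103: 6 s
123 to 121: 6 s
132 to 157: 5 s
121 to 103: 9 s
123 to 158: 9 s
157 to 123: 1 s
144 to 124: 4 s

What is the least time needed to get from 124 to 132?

Shortest distances from 124:
124: 0
144: 4  (via 124)
123: 7  (via 144)
103: 8  (via 124)
157: 8  (via 123)
117: 11  (via 123)
121: 11  (via 157)
158: 12  (via 144)
132: 12  (via 117)
Shortest route: 124 → 144 → 123 → 117 → 132 = 12 s.

12 s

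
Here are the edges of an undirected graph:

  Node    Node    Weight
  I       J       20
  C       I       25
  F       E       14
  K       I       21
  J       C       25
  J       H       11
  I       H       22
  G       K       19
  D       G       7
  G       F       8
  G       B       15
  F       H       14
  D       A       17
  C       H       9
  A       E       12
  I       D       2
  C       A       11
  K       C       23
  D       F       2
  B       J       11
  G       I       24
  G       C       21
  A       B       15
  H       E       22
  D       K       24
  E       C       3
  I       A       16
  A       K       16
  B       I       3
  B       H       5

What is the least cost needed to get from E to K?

Shortest distances from E:
E: 0
C: 3  (via E)
A: 12  (via E)
H: 12  (via C)
F: 14  (via E)
D: 16  (via F)
B: 17  (via H)
I: 18  (via D)
G: 22  (via F)
J: 23  (via H)
K: 26  (via C)
Shortest route: E–C–K = 26.

26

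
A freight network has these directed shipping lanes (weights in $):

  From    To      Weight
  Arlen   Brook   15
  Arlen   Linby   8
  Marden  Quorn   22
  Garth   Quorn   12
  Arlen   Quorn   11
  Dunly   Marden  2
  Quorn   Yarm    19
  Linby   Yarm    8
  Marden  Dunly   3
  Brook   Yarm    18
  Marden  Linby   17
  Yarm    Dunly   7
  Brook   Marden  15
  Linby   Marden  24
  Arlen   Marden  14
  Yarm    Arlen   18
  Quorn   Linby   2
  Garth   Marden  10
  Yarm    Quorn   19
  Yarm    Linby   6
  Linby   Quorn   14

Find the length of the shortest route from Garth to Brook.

$55

Candidate routes:
Garth → Quorn → Yarm → Arlen → Brook: 12+19+18+15 = 64
Garth → Quorn → Linby → Yarm → Arlen → Brook: 12+2+8+18+15 = 55
Cheapest is Garth → Quorn → Linby → Yarm → Arlen → Brook at $55.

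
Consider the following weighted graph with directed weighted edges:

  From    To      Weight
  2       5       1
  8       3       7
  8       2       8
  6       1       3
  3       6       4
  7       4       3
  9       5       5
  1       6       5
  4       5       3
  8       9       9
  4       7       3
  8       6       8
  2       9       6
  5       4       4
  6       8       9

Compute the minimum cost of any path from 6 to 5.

18

Settle nodes by increasing distance from 6:
6: 0
1: 3  (via 6)
8: 9  (via 6)
3: 16  (via 8)
2: 17  (via 8)
5: 18  (via 2)
Shortest route: 6–8–2–5 = 18.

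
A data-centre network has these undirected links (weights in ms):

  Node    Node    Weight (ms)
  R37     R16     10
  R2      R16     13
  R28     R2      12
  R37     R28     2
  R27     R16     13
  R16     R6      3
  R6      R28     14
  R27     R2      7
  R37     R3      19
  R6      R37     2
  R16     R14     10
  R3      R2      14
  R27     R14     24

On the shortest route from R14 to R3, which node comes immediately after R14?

R16

Enumerating some paths:
R14–R16–R2–R3: 10+13+14 = 37
R14–R16–R37–R3: 10+10+19 = 39
R14–R16–R6–R37–R3: 10+3+2+19 = 34
R14–R16–R6–R37–R28–R2–R3: 10+3+2+2+12+14 = 43
The minimum is 34 ms via R14–R16–R6–R37–R3.
So from R14 the first move is to R16.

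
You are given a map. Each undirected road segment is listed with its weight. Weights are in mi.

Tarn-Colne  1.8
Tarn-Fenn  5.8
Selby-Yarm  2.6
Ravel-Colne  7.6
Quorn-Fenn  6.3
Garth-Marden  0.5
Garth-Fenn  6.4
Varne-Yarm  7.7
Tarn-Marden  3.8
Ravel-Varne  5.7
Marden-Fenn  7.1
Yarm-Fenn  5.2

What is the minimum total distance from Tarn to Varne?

Compare a few routes:
Tarn → Colne → Ravel → Varne: 1.8+7.6+5.7 = 15.1
Tarn → Marden → Garth → Fenn → Yarm → Varne: 3.8+0.5+6.4+5.2+7.7 = 23.6
Tarn → Fenn → Yarm → Varne: 5.8+5.2+7.7 = 18.7
Tarn → Marden → Fenn → Yarm → Varne: 3.8+7.1+5.2+7.7 = 23.8
The minimum is 15.1 mi via Tarn → Colne → Ravel → Varne.

15.1 mi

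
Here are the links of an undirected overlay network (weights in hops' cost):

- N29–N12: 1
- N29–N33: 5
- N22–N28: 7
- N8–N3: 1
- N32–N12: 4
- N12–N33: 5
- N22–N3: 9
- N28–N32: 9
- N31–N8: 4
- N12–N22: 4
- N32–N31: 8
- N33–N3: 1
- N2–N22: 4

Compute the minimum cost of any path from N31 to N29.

Compare a few routes:
N31 → N32 → N12 → N29: 8+4+1 = 13
N31 → N8 → N3 → N33 → N29: 4+1+1+5 = 11
N31 → N8 → N3 → N33 → N12 → N29: 4+1+1+5+1 = 12
The minimum is 11 hops' cost via N31 → N8 → N3 → N33 → N29.

11 hops' cost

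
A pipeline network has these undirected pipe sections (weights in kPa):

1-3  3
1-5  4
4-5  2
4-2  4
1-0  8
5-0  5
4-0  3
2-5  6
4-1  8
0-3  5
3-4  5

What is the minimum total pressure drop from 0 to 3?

5 kPa

Shortest distances from 0:
0: 0
4: 3  (via 0)
3: 5  (via 0)
Shortest route: 0 → 3 = 5 kPa.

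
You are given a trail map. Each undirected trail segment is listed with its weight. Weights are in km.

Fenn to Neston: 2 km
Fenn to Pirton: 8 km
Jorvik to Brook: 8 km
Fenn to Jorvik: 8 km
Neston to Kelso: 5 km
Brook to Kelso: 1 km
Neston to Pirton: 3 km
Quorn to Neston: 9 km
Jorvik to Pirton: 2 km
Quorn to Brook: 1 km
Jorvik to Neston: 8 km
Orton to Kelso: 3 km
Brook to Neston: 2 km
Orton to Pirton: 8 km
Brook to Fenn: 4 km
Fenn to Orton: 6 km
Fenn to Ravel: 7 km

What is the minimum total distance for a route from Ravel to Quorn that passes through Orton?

18 km

Best Ravel to Orton: Ravel → Fenn → Orton costing 13
Shortest Orton→Quorn: Orton → Kelso → Brook → Quorn = 5
Total via Orton: 13 + 5 = 18 km.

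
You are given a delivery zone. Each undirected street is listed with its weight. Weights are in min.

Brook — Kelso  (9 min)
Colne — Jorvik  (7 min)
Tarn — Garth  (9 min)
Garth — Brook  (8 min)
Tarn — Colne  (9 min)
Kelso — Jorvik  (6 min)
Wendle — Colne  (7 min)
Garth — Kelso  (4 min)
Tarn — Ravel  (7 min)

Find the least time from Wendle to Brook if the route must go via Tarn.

Shortest Wendle→Tarn: Wendle–Colne–Tarn = 16
Best Tarn to Brook: Tarn–Garth–Brook costing 17
Total via Tarn: 16 + 17 = 33 min.

33 min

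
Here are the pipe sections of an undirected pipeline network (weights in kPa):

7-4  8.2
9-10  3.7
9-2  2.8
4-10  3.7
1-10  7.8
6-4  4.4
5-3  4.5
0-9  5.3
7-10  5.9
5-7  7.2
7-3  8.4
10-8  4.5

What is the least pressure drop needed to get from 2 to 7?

12.4 kPa

Enumerating some paths:
2 → 9 → 10 → 4 → 7: 2.8+3.7+3.7+8.2 = 18.4
2 → 9 → 10 → 7: 2.8+3.7+5.9 = 12.4
Cheapest is 2 → 9 → 10 → 7 at 12.4 kPa.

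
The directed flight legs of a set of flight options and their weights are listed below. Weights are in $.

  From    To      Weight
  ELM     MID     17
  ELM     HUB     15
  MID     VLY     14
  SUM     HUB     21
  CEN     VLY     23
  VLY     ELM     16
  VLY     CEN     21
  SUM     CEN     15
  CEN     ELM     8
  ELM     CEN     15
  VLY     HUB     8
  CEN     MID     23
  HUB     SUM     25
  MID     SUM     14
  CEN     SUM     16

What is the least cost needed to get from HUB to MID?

$63

Settle nodes by increasing distance from HUB:
HUB: 0
SUM: 25  (via HUB)
CEN: 40  (via SUM)
ELM: 48  (via CEN)
VLY: 63  (via CEN)
MID: 63  (via CEN)
Shortest route: HUB → SUM → CEN → MID = $63.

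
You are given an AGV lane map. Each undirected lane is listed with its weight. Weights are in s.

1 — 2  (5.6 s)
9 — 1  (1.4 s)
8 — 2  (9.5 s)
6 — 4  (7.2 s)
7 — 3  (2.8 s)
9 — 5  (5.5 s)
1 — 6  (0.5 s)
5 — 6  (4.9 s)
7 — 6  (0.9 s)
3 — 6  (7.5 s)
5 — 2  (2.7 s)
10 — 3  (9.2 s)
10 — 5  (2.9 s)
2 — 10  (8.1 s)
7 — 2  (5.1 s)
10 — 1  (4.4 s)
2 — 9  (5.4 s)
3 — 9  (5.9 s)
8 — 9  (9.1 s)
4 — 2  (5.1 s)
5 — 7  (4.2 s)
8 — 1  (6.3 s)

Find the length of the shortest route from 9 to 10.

Compare a few routes:
9–1–6–5–10: 1.4+0.5+4.9+2.9 = 9.7
9–5–10: 5.5+2.9 = 8.4
9–1–10: 1.4+4.4 = 5.8
The minimum is 5.8 s via 9–1–10.

5.8 s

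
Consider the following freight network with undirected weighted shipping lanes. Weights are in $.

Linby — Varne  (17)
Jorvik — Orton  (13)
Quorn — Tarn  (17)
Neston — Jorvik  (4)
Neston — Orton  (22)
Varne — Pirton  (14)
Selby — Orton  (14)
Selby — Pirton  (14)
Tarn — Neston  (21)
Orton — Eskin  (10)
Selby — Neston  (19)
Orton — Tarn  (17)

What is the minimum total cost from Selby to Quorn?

Shortest distances from Selby:
Selby: 0
Orton: 14  (via Selby)
Pirton: 14  (via Selby)
Neston: 19  (via Selby)
Jorvik: 23  (via Neston)
Eskin: 24  (via Orton)
Varne: 28  (via Pirton)
Tarn: 31  (via Orton)
Linby: 45  (via Varne)
Quorn: 48  (via Tarn)
Shortest route: Selby–Orton–Tarn–Quorn = $48.

$48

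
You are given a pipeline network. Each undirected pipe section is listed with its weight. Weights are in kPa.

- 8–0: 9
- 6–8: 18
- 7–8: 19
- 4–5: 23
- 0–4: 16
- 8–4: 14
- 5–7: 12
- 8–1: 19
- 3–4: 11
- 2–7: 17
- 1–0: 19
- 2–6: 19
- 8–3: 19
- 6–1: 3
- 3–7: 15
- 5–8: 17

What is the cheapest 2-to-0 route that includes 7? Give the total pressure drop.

45 kPa

Shortest 2→7: 2–7 = 17
Best 7 to 0: 7–8–0 costing 28
Total via 7: 17 + 28 = 45 kPa.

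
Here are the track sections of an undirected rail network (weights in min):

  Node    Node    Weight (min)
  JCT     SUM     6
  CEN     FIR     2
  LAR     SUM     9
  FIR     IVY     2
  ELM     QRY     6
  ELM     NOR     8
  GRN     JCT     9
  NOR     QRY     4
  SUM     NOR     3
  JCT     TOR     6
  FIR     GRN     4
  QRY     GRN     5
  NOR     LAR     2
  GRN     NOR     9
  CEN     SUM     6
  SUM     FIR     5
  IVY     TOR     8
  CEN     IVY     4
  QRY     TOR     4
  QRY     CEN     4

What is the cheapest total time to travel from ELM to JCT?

Candidate routes:
ELM - NOR - SUM - JCT: 8+3+6 = 17
ELM - QRY - TOR - JCT: 6+4+6 = 16
Cheapest is ELM - QRY - TOR - JCT at 16 min.

16 min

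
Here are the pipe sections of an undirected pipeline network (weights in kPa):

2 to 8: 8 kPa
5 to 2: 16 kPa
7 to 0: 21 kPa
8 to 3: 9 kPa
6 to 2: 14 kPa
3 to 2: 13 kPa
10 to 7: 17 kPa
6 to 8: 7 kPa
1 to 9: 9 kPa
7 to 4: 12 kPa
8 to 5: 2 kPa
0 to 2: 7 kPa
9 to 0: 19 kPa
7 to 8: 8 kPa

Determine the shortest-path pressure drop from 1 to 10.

Candidate routes:
1–9–0–2–8–7–10: 9+19+7+8+8+17 = 68
1–9–0–7–10: 9+19+21+17 = 66
The minimum is 66 kPa via 1–9–0–7–10.

66 kPa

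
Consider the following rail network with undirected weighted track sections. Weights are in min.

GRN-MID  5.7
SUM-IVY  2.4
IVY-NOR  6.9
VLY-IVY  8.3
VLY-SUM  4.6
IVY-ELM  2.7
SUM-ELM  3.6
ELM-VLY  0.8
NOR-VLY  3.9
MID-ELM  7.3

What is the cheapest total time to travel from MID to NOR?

12 min

Candidate routes:
MID - ELM - IVY - NOR: 7.3+2.7+6.9 = 16.9
MID - ELM - VLY - NOR: 7.3+0.8+3.9 = 12
The minimum is 12 min via MID - ELM - VLY - NOR.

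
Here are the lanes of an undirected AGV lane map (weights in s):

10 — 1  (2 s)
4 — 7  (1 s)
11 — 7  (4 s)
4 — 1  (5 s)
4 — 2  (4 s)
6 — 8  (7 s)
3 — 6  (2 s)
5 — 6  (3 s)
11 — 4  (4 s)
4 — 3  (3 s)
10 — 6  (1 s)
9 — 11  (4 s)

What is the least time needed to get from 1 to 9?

13 s

Shortest distances from 1:
1: 0
10: 2  (via 1)
6: 3  (via 10)
3: 5  (via 6)
4: 5  (via 1)
5: 6  (via 6)
7: 6  (via 4)
2: 9  (via 4)
11: 9  (via 4)
8: 10  (via 6)
9: 13  (via 11)
Shortest route: 1–4–11–9 = 13 s.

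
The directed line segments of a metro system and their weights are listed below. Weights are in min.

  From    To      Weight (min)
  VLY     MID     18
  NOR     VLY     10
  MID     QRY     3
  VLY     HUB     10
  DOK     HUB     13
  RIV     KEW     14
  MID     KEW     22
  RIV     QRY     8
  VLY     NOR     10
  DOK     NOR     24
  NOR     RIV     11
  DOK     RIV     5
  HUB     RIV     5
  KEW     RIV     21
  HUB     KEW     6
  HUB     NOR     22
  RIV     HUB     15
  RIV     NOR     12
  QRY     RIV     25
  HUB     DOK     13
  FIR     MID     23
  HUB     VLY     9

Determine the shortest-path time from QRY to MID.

65 min

Running Dijkstra from QRY:
QRY: 0
RIV: 25  (via QRY)
NOR: 37  (via RIV)
KEW: 39  (via RIV)
HUB: 40  (via RIV)
VLY: 47  (via NOR)
DOK: 53  (via HUB)
MID: 65  (via VLY)
Shortest route: QRY–RIV–NOR–VLY–MID = 65 min.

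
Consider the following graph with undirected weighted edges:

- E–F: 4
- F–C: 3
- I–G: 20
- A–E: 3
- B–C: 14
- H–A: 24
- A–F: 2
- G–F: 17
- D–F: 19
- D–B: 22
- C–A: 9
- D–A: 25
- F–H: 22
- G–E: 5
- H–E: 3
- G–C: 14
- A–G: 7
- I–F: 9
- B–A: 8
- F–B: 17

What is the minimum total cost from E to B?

Settle nodes by increasing distance from E:
E: 0
A: 3  (via E)
H: 3  (via E)
F: 4  (via E)
G: 5  (via E)
C: 7  (via F)
B: 11  (via A)
Shortest route: E → A → B = 11.

11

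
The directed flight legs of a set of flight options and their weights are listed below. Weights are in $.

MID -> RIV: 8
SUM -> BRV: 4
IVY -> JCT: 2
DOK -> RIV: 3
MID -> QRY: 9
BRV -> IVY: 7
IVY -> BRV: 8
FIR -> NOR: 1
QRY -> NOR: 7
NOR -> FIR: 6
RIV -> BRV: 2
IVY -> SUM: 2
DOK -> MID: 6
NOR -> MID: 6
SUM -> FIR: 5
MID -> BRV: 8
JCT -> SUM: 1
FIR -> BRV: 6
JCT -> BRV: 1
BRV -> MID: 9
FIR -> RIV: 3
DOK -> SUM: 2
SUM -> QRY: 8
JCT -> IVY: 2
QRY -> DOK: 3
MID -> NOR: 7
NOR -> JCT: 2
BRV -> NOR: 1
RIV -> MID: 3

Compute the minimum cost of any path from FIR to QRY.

$12

Settle nodes by increasing distance from FIR:
FIR: 0
NOR: 1  (via FIR)
RIV: 3  (via FIR)
JCT: 3  (via NOR)
BRV: 4  (via JCT)
SUM: 4  (via JCT)
IVY: 5  (via JCT)
MID: 6  (via RIV)
QRY: 12  (via SUM)
Shortest route: FIR–NOR–JCT–SUM–QRY = $12.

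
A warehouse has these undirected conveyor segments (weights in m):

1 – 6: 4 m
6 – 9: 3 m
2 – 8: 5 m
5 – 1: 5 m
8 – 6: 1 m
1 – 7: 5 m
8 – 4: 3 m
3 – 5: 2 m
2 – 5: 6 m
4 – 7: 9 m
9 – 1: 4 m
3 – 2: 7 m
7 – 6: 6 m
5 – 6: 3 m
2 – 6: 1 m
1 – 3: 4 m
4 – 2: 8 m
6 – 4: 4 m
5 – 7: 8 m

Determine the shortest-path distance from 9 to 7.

Candidate routes:
9–1–6–7: 4+4+6 = 14
9–6–5–7: 3+3+8 = 14
9–6–1–7: 3+4+5 = 12
9–6–7: 3+6 = 9
Cheapest is 9–6–7 at 9 m.

9 m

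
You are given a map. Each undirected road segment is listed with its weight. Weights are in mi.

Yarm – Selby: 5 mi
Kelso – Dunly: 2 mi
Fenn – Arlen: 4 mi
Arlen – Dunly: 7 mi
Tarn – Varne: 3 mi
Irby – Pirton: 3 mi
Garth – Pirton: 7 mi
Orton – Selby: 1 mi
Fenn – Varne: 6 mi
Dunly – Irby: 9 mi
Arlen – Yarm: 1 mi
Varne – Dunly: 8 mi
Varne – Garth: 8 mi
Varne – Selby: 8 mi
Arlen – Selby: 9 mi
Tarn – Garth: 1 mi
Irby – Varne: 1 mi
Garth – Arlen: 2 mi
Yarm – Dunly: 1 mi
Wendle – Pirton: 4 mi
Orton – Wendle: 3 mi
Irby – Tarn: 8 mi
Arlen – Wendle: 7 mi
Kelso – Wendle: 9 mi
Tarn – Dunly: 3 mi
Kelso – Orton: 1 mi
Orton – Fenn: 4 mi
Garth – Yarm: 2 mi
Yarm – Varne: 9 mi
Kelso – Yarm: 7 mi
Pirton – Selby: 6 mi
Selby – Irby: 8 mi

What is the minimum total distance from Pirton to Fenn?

Running Dijkstra from Pirton:
Pirton: 0
Irby: 3  (via Pirton)
Wendle: 4  (via Pirton)
Varne: 4  (via Irby)
Selby: 6  (via Pirton)
Tarn: 7  (via Varne)
Garth: 7  (via Pirton)
Orton: 7  (via Wendle)
Kelso: 8  (via Orton)
Yarm: 9  (via Garth)
Arlen: 9  (via Garth)
Dunly: 10  (via Tarn)
Fenn: 10  (via Varne)
Shortest route: Pirton → Irby → Varne → Fenn = 10 mi.

10 mi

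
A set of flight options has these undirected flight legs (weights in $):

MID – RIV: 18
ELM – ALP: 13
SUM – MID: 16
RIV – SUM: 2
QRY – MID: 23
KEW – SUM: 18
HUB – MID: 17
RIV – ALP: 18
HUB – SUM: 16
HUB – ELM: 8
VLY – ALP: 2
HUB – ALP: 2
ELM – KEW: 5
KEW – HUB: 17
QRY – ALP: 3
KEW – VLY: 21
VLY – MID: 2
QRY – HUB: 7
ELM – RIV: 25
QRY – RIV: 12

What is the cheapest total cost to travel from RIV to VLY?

$17

Shortest distances from RIV:
RIV: 0
SUM: 2  (via RIV)
QRY: 12  (via RIV)
ALP: 15  (via QRY)
VLY: 17  (via ALP)
Shortest route: RIV–QRY–ALP–VLY = $17.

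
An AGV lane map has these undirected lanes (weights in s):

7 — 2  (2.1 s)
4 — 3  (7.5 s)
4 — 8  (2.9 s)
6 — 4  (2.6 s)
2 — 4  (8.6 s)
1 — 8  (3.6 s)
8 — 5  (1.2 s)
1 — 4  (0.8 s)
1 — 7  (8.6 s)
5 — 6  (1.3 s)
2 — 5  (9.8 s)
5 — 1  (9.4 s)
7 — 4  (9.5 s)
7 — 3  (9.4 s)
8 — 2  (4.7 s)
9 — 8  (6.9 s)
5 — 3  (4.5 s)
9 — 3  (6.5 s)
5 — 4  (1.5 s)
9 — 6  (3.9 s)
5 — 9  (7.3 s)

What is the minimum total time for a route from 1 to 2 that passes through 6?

Shortest 1→6: 1–4–6 = 3.4
Best 6 to 2: 6–5–8–2 costing 7.2
Total via 6: 3.4 + 7.2 = 10.6 s.

10.6 s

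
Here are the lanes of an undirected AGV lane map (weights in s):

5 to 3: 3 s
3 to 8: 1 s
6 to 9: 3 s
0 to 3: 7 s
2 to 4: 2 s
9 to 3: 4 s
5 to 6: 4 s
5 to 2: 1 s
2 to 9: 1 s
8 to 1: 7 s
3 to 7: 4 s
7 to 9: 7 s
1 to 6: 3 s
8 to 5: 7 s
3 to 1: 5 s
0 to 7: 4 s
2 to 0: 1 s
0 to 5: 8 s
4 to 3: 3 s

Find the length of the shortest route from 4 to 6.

Enumerating some paths:
4 → 3 → 9 → 6: 3+4+3 = 10
4 → 3 → 5 → 6: 3+3+4 = 10
4 → 2 → 5 → 6: 2+1+4 = 7
4 → 2 → 9 → 6: 2+1+3 = 6
The minimum is 6 s via 4 → 2 → 9 → 6.

6 s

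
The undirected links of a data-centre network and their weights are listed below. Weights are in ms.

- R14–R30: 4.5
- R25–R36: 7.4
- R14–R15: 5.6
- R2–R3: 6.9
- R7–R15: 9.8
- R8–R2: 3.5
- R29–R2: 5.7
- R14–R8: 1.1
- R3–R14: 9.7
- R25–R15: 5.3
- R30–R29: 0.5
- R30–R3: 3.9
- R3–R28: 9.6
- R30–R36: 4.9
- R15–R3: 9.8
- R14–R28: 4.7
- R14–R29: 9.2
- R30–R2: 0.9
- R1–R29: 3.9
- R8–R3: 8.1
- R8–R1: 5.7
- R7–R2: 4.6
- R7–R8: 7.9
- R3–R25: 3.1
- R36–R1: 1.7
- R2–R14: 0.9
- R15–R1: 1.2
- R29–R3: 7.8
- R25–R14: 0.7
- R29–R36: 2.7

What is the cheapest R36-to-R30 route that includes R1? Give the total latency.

6.1 ms

Shortest R36→R1: R36–R1 = 1.7
Shortest R1→R30: R1–R29–R30 = 4.4
Total via R1: 1.7 + 4.4 = 6.1 ms.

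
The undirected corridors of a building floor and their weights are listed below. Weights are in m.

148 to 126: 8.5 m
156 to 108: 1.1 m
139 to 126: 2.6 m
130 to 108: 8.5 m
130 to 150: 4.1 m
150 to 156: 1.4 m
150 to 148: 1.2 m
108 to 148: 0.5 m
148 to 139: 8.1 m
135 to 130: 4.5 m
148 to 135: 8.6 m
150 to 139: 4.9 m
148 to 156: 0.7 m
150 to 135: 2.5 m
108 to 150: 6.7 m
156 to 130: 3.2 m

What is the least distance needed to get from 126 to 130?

11.6 m

Compare a few routes:
126–148–156–130: 8.5+0.7+3.2 = 12.4
126–139–150–130: 2.6+4.9+4.1 = 11.6
126–139–150–156–130: 2.6+4.9+1.4+3.2 = 12.1
126–139–150–148–156–130: 2.6+4.9+1.2+0.7+3.2 = 12.6
Cheapest is 126–139–150–130 at 11.6 m.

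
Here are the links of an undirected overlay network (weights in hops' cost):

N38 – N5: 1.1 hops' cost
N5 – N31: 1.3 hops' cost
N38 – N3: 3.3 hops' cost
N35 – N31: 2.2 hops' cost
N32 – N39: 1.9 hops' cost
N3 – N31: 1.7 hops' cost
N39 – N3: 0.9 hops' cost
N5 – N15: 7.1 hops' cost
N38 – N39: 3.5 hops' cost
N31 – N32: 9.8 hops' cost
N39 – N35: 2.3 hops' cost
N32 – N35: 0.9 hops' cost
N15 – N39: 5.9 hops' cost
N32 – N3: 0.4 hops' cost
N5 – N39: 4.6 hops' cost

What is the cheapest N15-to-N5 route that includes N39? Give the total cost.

9.8 hops' cost

Shortest N15→N39: N15–N39 = 5.9
Best N39 to N5: N39–N3–N31–N5 costing 3.9
Total via N39: 5.9 + 3.9 = 9.8 hops' cost.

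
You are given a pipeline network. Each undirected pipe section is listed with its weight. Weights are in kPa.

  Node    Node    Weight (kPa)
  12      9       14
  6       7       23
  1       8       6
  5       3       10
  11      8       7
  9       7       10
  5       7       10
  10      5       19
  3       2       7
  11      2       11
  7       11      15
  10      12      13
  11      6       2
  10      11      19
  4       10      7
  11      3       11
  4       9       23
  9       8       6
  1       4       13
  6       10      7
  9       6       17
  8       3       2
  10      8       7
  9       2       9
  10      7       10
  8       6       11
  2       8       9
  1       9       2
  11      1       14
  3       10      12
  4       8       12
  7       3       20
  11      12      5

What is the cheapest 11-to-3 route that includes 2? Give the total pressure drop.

18 kPa

Best 11 to 2: 11–2 costing 11
Best 2 to 3: 2–3 costing 7
Total via 2: 11 + 7 = 18 kPa.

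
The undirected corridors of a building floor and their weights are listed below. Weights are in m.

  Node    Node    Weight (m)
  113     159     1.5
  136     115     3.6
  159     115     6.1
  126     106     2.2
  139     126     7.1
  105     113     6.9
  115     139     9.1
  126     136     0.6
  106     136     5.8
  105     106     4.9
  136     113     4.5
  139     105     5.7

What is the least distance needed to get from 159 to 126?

Shortest distances from 159:
159: 0
113: 1.5  (via 159)
136: 6  (via 113)
115: 6.1  (via 159)
126: 6.6  (via 136)
Shortest route: 159–113–136–126 = 6.6 m.

6.6 m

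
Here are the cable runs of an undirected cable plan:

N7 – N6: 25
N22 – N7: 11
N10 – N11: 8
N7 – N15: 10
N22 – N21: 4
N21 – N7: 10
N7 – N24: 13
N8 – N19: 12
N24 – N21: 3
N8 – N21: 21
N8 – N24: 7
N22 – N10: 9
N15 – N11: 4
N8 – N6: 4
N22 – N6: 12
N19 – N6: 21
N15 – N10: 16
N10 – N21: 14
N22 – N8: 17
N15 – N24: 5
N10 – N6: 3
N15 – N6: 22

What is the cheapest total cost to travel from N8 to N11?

15

Candidate routes:
N8–N24–N15–N11: 7+5+4 = 16
N8–N6–N10–N11: 4+3+8 = 15
N8–N6–N15–N11: 4+22+4 = 30
N8–N6–N10–N15–N11: 4+3+16+4 = 27
The minimum is 15 via N8–N6–N10–N11.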